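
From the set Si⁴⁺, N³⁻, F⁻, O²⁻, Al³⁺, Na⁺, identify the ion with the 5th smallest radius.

O²⁻

These species are isoelectronic with 10 electrons. The only difference is the number of protons: Si⁴⁺ (Z=14), Al³⁺ (Z=13), Na⁺ (Z=11), F⁻ (Z=9), O²⁻ (Z=8), N³⁻ (Z=7). The strongest nuclear pull (Si⁴⁺) gives the smallest ion.
Ordering: Si⁴⁺ < Al³⁺ < Na⁺ < F⁻ < O²⁻ < N³⁻. The 5th smallest is O²⁻.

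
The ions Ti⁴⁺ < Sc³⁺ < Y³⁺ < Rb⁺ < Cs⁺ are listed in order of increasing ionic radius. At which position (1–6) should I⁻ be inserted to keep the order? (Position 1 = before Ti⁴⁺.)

First list Z and electron count for each: Ti⁴⁺: 18 e⁻, Z=22, Sc³⁺: 18 e⁻, Z=21, Y³⁺: 36 e⁻, Z=39, Rb⁺: 36 e⁻, Z=37, Cs⁺: 54 e⁻, Z=55, I⁻: 54 e⁻, Z=53. Ti⁴⁺ < Sc³⁺ (both 18 e⁻, Z=22>21); Sc³⁺ < Y³⁺ (same group, period 4 vs 5); Y³⁺ < Rb⁺ (isoelectronic, higher Z=39 is smaller); Rb⁺ < Cs⁺ (same group, period 5 vs 6); Cs⁺ < I⁻ (isoelectronic, higher Z=55 is smaller).
Putting I⁻ in gives Ti⁴⁺ < Sc³⁺ < Y³⁺ < Rb⁺ < Cs⁺ < I⁻; it lands at slot 6.

6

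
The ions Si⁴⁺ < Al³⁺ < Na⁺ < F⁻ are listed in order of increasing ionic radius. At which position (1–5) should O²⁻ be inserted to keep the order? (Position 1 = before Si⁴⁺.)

5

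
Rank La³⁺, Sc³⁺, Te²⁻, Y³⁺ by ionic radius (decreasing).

Sc³⁺: 18 e⁻, Z=21, Y³⁺: 36 e⁻, Z=39, La³⁺: 54 e⁻, Z=57, Te²⁻: 54 e⁻, Z=52. Sc³⁺ < Y³⁺ (same group, 1 shell fewer); Y³⁺ < La³⁺ (same group, 1 shell fewer); La³⁺ < Te²⁻ (isoelectronic, higher Z=57 is smaller).

Te²⁻ > La³⁺ > Y³⁺ > Sc³⁺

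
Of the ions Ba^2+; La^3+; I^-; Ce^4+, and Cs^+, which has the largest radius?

I^-

Isoelectronic series (54 e⁻ each). Size is set by nuclear charge: more protons means a smaller ion. Ce^4+ (Z=58), La^3+ (Z=57), Ba^2+ (Z=56), Cs^+ (Z=55), I^- (Z=53).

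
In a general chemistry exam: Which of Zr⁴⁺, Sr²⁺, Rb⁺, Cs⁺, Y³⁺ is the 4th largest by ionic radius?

Y³⁺

First list Z and electron count for each: Zr⁴⁺ (Z=40, 36 e⁻), Y³⁺ (Z=39, 36 e⁻), Sr²⁺ (Z=38, 36 e⁻), Rb⁺ (Z=37, 36 e⁻), Cs⁺ (Z=55, 54 e⁻). Zr⁴⁺ < Y³⁺ (both 36 e⁻, Z=40>39); Y³⁺ < Sr²⁺ (isoelectronic, higher Z=39 is smaller); Sr²⁺ < Rb⁺ (both 36 e⁻, Z=38>37); Rb⁺ < Cs⁺ (same group, period 5 vs 6).
So the order is Zr⁴⁺ < Y³⁺ < Sr²⁺ < Rb⁺ < Cs⁺; the 4th-largest ion is Y³⁺.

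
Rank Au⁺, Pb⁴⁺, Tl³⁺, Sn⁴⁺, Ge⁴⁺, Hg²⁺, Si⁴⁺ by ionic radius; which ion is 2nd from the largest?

Tabulating Z and e⁻: Si⁴⁺: 10 e⁻, Z=14, Ge⁴⁺: 28 e⁻, Z=32, Sn⁴⁺: 46 e⁻, Z=50, Pb⁴⁺: 78 e⁻, Z=82, Tl³⁺: 78 e⁻, Z=81, Hg²⁺: 78 e⁻, Z=80, Au⁺: 78 e⁻, Z=79. Si⁴⁺ < Ge⁴⁺ (same group, 1 shell fewer); Ge⁴⁺ < Sn⁴⁺ (same group, period 4 vs 5); Sn⁴⁺ < Pb⁴⁺ (same group, period 5 vs 6); Pb⁴⁺ < Tl³⁺ (both 78 e⁻, Z=82>81); Tl³⁺ < Hg²⁺ (isoelectronic, higher Z=81 is smaller); Hg²⁺ < Au⁺ (both 78 e⁻, Z=80>79).
That gives Si⁴⁺ < Ge⁴⁺ < Sn⁴⁺ < Pb⁴⁺ < Tl³⁺ < Hg²⁺ < Au⁺. From the largest end, number 2 is Hg²⁺.

Hg²⁺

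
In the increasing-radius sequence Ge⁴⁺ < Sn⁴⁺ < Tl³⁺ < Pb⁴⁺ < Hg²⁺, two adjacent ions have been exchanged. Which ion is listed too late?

Pb⁴⁺

Scanning neighbour by neighbour, only Tl³⁺/Pb⁴⁺ violates a trend: Pb⁴⁺ and Tl³⁺ share 78 electrons; the higher nuclear charge on Pb (Z=82) contracts it more, so Pb⁴⁺ < Tl³⁺. That makes Pb⁴⁺ the one sitting a position late relative to where it belongs.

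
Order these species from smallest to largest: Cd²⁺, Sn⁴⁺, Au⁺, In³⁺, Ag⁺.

Sn⁴⁺ < In³⁺ < Cd²⁺ < Ag⁺ < Au⁺

Electron counts and nuclear charges: Sn⁴⁺: 46 e⁻, Z=50, In³⁺: 46 e⁻, Z=49, Cd²⁺: 46 e⁻, Z=48, Ag⁺: 46 e⁻, Z=47, Au⁺: 78 e⁻, Z=79. Sn⁴⁺ < In³⁺ (both 46 e⁻, Z=50>49); In³⁺ < Cd²⁺ (isoelectronic, higher Z=49 is smaller); Cd²⁺ < Ag⁺ (both 46 e⁻, Z=48>47); Ag⁺ < Au⁺ (same group, 1 shell fewer).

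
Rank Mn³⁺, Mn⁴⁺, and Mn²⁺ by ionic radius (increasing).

Mn⁴⁺ < Mn³⁺ < Mn²⁺

Same element, different charge: the more highly charged cation has fewer electrons and a greater effective nuclear charge per electron, making Mn⁴⁺ the smallest.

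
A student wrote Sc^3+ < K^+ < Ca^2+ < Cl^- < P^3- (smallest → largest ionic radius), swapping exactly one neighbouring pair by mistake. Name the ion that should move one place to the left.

Compare adjacent ions: they are isoelectronic (18 e⁻) and Ca has more protons than K (20 vs 19), making Ca^2+ smaller — yet in this increasing list K^+ sits before Ca^2+. Nothing else is reversed, so Ca^2+ should move one place to the left.

Ca^2+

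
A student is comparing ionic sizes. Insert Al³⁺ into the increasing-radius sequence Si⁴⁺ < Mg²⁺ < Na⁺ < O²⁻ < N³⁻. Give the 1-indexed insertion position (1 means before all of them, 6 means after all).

2

All of these have 10 electrons (isoelectronic). With the same electron cloud, the ion with the most protons pulls it in tightest. Nuclear charges: Si⁴⁺ (Z=14), Al³⁺ (Z=13), Mg²⁺ (Z=12), Na⁺ (Z=11), O²⁻ (Z=8), N³⁻ (Z=7). Highest Z is smallest.
The complete sequence is Si⁴⁺ < Al³⁺ < Mg²⁺ < Na⁺ < O²⁻ < N³⁻. Al³⁺ sits at position 2.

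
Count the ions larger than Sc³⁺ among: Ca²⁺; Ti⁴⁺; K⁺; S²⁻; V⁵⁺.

3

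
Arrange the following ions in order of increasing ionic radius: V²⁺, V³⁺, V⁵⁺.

These are all V ions. Removing more electrons (higher positive charge) pulls the remaining electrons in closer, so V⁵⁺ is smallest and V²⁺ is largest.

V⁵⁺ < V³⁺ < V²⁺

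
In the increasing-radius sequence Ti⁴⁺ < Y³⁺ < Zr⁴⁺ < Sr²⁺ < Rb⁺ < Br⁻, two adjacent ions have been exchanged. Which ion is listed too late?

Zr⁴⁺

Check each adjacent pair. Y³⁺ and Zr⁴⁺ are reversed: both have 36 electrons but Z(Zr)=40 > Z(Y)=39, so Zr⁴⁺ should be the smaller of the two. No other neighbouring pair contradicts the periodic trends, so Zr⁴⁺ is the ion listed too late.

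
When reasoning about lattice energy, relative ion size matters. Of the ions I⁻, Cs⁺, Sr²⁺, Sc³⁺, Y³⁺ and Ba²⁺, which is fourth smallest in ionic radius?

Ba²⁺

Work out protons and electrons: Sc³⁺ (Z=21, 18 e⁻), Y³⁺ (Z=39, 36 e⁻), Sr²⁺ (Z=38, 36 e⁻), Ba²⁺ (Z=56, 54 e⁻), Cs⁺ (Z=55, 54 e⁻), I⁻ (Z=53, 54 e⁻). Sc³⁺ < Y³⁺ (same group, 1 shell fewer); Y³⁺ < Sr²⁺ (both 36 e⁻, Z=39>38); Sr²⁺ < Ba²⁺ (same group, 1 shell fewer); Ba²⁺ < Cs⁺ (isoelectronic, higher Z=56 is smaller); Cs⁺ < I⁻ (isoelectronic, higher Z=55 is smaller).
Full ascending order: Sc³⁺ < Y³⁺ < Sr²⁺ < Ba²⁺ < Cs⁺ < I⁻. Counting from the smallest, position 4 is Ba²⁺.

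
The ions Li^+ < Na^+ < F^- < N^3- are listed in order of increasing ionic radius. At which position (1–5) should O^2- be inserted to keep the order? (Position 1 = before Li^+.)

4

Tabulating Z and e⁻: Li^+: 2 e⁻, Z=3, Na^+: 10 e⁻, Z=11, F^-: 10 e⁻, Z=9, O^2-: 10 e⁻, Z=8, N^3-: 10 e⁻, Z=7. Li^+ < Na^+ (same group, 1 shell fewer); Na^+ < F^- (both 10 e⁻, Z=11>9); F^- < O^2- (both 10 e⁻, Z=9>8); O^2- < N^3- (both 10 e⁻, Z=8>7).
Merged order: Li^+ < Na^+ < F^- < O^2- < N^3- — O^2- is number 4.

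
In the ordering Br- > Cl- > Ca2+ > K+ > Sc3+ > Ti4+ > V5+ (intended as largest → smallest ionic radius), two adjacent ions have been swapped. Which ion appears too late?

K+

Compare adjacent ions: both have 18 electrons but Z(Ca)=20 > Z(K)=19, so Ca2+ should be the smaller of the two — yet in this decreasing list Ca2+ sits before K+. Nothing else is reversed, so K+ should move one place to the left.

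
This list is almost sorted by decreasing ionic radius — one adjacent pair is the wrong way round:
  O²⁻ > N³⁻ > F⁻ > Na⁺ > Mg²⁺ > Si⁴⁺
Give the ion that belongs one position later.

O²⁻

Scanning neighbour by neighbour, only O²⁻/N³⁻ violates a trend: both have 10 electrons but Z(O)=8 > Z(N)=7, so O²⁻ should be the smaller of the two. That makes O²⁻ the one sitting a position early relative to where it belongs.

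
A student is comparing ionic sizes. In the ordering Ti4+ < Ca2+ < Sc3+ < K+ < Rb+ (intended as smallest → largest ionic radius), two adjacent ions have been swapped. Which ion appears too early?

Ca2+

The pair Ca2+, Sc3+ is the wrong way round — Sc3+ and Ca2+ share 18 electrons; the higher nuclear charge on Sc (Z=21) contracts it more, so Sc3+ < Ca2+. All other adjacent pairs agree with periodic trends, so Ca2+ is the misplaced ion.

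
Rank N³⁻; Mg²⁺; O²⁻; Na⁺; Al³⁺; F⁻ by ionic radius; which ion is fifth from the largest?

All of these have 10 electrons (isoelectronic). With the same electron cloud, the ion with the most protons pulls it in tightest. Nuclear charges: Al³⁺ (Z=13), Mg²⁺ (Z=12), Na⁺ (Z=11), F⁻ (Z=9), O²⁻ (Z=8), N³⁻ (Z=7). Highest Z is smallest.
Ordering: Al³⁺ < Mg²⁺ < Na⁺ < F⁻ < O²⁻ < N³⁻. The fifth largest is Mg²⁺.

Mg²⁺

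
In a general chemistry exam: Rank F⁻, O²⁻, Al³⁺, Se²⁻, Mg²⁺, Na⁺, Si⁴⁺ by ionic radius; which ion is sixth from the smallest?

O²⁻

Tabulating Z and e⁻: Si⁴⁺ has 10 e⁻ (Z=14), Al³⁺ has 10 e⁻ (Z=13), Mg²⁺ has 10 e⁻ (Z=12), Na⁺ has 10 e⁻ (Z=11), F⁻ has 10 e⁻ (Z=9), O²⁻ has 10 e⁻ (Z=8), Se²⁻ has 36 e⁻ (Z=34). Si⁴⁺ < Al³⁺ (isoelectronic, higher Z=14 is smaller); Al³⁺ < Mg²⁺ (both 10 e⁻, Z=13>12); Mg²⁺ < Na⁺ (isoelectronic, higher Z=12 is smaller); Na⁺ < F⁻ (isoelectronic, higher Z=11 is smaller); F⁻ < O²⁻ (both 10 e⁻, Z=9>8); O²⁻ < Se²⁻ (same group, 2 shells fewer).
That gives Si⁴⁺ < Al³⁺ < Mg²⁺ < Na⁺ < F⁻ < O²⁻ < Se²⁻. From the smallest end, number 6 is O²⁻.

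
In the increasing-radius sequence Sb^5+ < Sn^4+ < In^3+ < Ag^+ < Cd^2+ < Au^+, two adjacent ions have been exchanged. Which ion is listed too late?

Check each adjacent pair. Ag^+ and Cd^2+ are reversed: they are isoelectronic (46 e⁻) and Cd has more protons than Ag (48 vs 47), making Cd^2+ smaller. No other neighbouring pair contradicts the periodic trends, so Cd^2+ is the ion listed too late.

Cd^2+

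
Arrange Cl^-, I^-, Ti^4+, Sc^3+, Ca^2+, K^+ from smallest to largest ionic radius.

Ti^4+ < Sc^3+ < Ca^2+ < K^+ < Cl^- < I^-

Tabulating Z and e⁻: Ti^4+ has 18 e⁻ (Z=22), Sc^3+ has 18 e⁻ (Z=21), Ca^2+ has 18 e⁻ (Z=20), K^+ has 18 e⁻ (Z=19), Cl^- has 18 e⁻ (Z=17), I^- has 54 e⁻ (Z=53). Ti^4+ < Sc^3+ (isoelectronic, higher Z=22 is smaller); Sc^3+ < Ca^2+ (isoelectronic, higher Z=21 is smaller); Ca^2+ < K^+ (both 18 e⁻, Z=20>19); K^+ < Cl^- (both 18 e⁻, Z=19>17); Cl^- < I^- (same group, 2 shells fewer).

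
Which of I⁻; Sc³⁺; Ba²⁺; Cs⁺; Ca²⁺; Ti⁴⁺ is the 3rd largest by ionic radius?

Ba²⁺

First list Z and electron count for each: Ti⁴⁺: 18 e⁻, Z=22, Sc³⁺: 18 e⁻, Z=21, Ca²⁺: 18 e⁻, Z=20, Ba²⁺: 54 e⁻, Z=56, Cs⁺: 54 e⁻, Z=55, I⁻: 54 e⁻, Z=53. Ti⁴⁺ < Sc³⁺ (isoelectronic, higher Z=22 is smaller); Sc³⁺ < Ca²⁺ (isoelectronic, higher Z=21 is smaller); Ca²⁺ < Ba²⁺ (same group, 2 shells fewer); Ba²⁺ < Cs⁺ (isoelectronic, higher Z=56 is smaller); Cs⁺ < I⁻ (both 54 e⁻, Z=55>53).
Full ascending order: Ti⁴⁺ < Sc³⁺ < Ca²⁺ < Ba²⁺ < Cs⁺ < I⁻. Counting from the largest, position 3 is Ba²⁺.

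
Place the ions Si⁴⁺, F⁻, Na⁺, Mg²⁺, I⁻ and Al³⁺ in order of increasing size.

Si⁴⁺ < Al³⁺ < Mg²⁺ < Na⁺ < F⁻ < I⁻

Si⁴⁺ (Z=14, 10 e⁻), Al³⁺ (Z=13, 10 e⁻), Mg²⁺ (Z=12, 10 e⁻), Na⁺ (Z=11, 10 e⁻), F⁻ (Z=9, 10 e⁻), I⁻ (Z=53, 54 e⁻). Si⁴⁺ < Al³⁺ (both 10 e⁻, Z=14>13); Al³⁺ < Mg²⁺ (isoelectronic, higher Z=13 is smaller); Mg²⁺ < Na⁺ (isoelectronic, higher Z=12 is smaller); Na⁺ < F⁻ (both 10 e⁻, Z=11>9); F⁻ < I⁻ (same group, period 2 vs 5).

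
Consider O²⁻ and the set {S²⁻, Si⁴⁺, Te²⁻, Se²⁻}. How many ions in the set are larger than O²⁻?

3

Tabulating Z and e⁻: Si⁴⁺ has 10 e⁻ (Z=14), O²⁻ has 10 e⁻ (Z=8), S²⁻ has 18 e⁻ (Z=16), Se²⁻ has 36 e⁻ (Z=34), Te²⁻ has 54 e⁻ (Z=52). Si⁴⁺ < O²⁻ (both 10 e⁻, Z=14>8); O²⁻ < S²⁻ (same group, 1 shell fewer); S²⁻ < Se²⁻ (same group, period 3 vs 4); Se²⁻ < Te²⁻ (same group, period 4 vs 5).
Relative to O²⁻, the ions that are larger are S²⁻, Se²⁻, Te²⁻. Count: 3.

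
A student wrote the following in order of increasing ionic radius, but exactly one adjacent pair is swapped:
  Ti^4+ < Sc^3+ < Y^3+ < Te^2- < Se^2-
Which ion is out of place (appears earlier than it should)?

Scanning neighbour by neighbour, only Te^2-/Se^2- violates a trend: both in group 16 with the same charge; Se^2- (period 4) has the smaller radius. That makes Te^2- the one sitting a position early relative to where it belongs.

Te^2-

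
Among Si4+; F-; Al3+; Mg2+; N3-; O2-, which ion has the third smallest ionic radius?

Isoelectronic series (10 e⁻ each). Size is set by nuclear charge: more protons means a smaller ion. Si4+ (Z=14), Al3+ (Z=13), Mg2+ (Z=12), F- (Z=9), O2- (Z=8), N3- (Z=7).
So the order is Si4+ < Al3+ < Mg2+ < F- < O2- < N3-; the 3rd-smallest ion is Mg2+.

Mg2+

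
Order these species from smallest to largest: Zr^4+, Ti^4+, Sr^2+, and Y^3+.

Tabulating Z and e⁻: Ti^4+ (Z=22, 18 e⁻), Zr^4+ (Z=40, 36 e⁻), Y^3+ (Z=39, 36 e⁻), Sr^2+ (Z=38, 36 e⁻). Ti^4+ < Zr^4+ (same group, 1 shell fewer); Zr^4+ < Y^3+ (both 36 e⁻, Z=40>39); Y^3+ < Sr^2+ (both 36 e⁻, Z=39>38).

Ti^4+ < Zr^4+ < Y^3+ < Sr^2+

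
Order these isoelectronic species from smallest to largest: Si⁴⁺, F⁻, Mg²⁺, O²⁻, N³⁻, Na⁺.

Si⁴⁺ < Mg²⁺ < Na⁺ < F⁻ < O²⁻ < N³⁻

Isoelectronic series (10 e⁻ each). Size is set by nuclear charge: more protons means a smaller ion. Si⁴⁺ (Z=14), Mg²⁺ (Z=12), Na⁺ (Z=11), F⁻ (Z=9), O²⁻ (Z=8), N³⁻ (Z=7).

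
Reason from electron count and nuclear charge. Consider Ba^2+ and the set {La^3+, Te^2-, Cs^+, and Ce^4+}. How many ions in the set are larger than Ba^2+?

2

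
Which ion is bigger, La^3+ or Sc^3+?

Same group, same charge. Going down the group adds an extra shell of electrons, so the ion gets larger: Sc^3+ is highest in the group and smallest.

La^3+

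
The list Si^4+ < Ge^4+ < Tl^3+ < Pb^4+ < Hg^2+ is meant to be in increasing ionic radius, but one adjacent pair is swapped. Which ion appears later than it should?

Pb^4+

The pair Tl^3+, Pb^4+ is the wrong way round — Pb^4+ and Tl^3+ share 78 electrons; the higher nuclear charge on Pb (Z=82) contracts it more, so Pb^4+ < Tl^3+. All other adjacent pairs agree with periodic trends, so Pb^4+ is the misplaced ion.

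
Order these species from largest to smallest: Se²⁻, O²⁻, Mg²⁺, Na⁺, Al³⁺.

Se²⁻ > O²⁻ > Na⁺ > Mg²⁺ > Al³⁺

First list Z and electron count for each: Al³⁺: 10 e⁻, Z=13, Mg²⁺: 10 e⁻, Z=12, Na⁺: 10 e⁻, Z=11, O²⁻: 10 e⁻, Z=8, Se²⁻: 36 e⁻, Z=34. Al³⁺ < Mg²⁺ (isoelectronic, higher Z=13 is smaller); Mg²⁺ < Na⁺ (both 10 e⁻, Z=12>11); Na⁺ < O²⁻ (both 10 e⁻, Z=11>8); O²⁻ < Se²⁻ (same group, period 2 vs 4).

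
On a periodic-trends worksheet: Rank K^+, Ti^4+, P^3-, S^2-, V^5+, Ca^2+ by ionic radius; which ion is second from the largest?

These species are isoelectronic with 18 electrons. The only difference is the number of protons: V^5+ (Z=23), Ti^4+ (Z=22), Ca^2+ (Z=20), K^+ (Z=19), S^2- (Z=16), P^3- (Z=15). The strongest nuclear pull (V^5+) gives the smallest ion.
So the order is V^5+ < Ti^4+ < Ca^2+ < K^+ < S^2- < P^3-; the 2nd-largest ion is S^2-.

S^2-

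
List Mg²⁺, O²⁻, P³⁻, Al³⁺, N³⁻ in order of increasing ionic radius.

Al³⁺ < Mg²⁺ < O²⁻ < N³⁻ < P³⁻

Tabulating Z and e⁻: Al³⁺: 10 e⁻, Z=13, Mg²⁺: 10 e⁻, Z=12, O²⁻: 10 e⁻, Z=8, N³⁻: 10 e⁻, Z=7, P³⁻: 18 e⁻, Z=15. Al³⁺ < Mg²⁺ (isoelectronic, higher Z=13 is smaller); Mg²⁺ < O²⁻ (isoelectronic, higher Z=12 is smaller); O²⁻ < N³⁻ (isoelectronic, higher Z=8 is smaller); N³⁻ < P³⁻ (same group, 1 shell fewer).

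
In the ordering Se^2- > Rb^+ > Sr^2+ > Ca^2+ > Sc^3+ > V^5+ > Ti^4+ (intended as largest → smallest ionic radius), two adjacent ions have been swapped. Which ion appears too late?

The pair V^5+, Ti^4+ is the wrong way round — both have 18 electrons but Z(V)=23 > Z(Ti)=22, so V^5+ should be the smaller of the two. All other adjacent pairs agree with periodic trends, so Ti^4+ is the misplaced ion.

Ti^4+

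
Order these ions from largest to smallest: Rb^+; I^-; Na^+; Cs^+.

I^- > Cs^+ > Rb^+ > Na^+

First list Z and electron count for each: Na^+: 10 e⁻, Z=11, Rb^+: 36 e⁻, Z=37, Cs^+: 54 e⁻, Z=55, I^-: 54 e⁻, Z=53. Na^+ < Rb^+ (same group, period 3 vs 5); Rb^+ < Cs^+ (same group, period 5 vs 6); Cs^+ < I^- (isoelectronic, higher Z=55 is smaller).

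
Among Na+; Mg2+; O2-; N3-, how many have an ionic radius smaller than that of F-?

2

Each ion has 10 electrons. The ranking follows nuclear charge in reverse — greater Z gives a smaller radius. Mg2+ (Z=12), Na+ (Z=11), F- (Z=9), O2- (Z=8), N3- (Z=7).
Relative to F-, the ions that are smaller are Mg2+, Na+. So 2 are smaller.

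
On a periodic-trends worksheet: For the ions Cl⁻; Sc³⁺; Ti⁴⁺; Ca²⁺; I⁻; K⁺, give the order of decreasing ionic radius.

I⁻ > Cl⁻ > K⁺ > Ca²⁺ > Sc³⁺ > Ti⁴⁺

Electron counts and nuclear charges: Ti⁴⁺ (Z=22, 18 e⁻), Sc³⁺ (Z=21, 18 e⁻), Ca²⁺ (Z=20, 18 e⁻), K⁺ (Z=19, 18 e⁻), Cl⁻ (Z=17, 18 e⁻), I⁻ (Z=53, 54 e⁻). Ti⁴⁺ < Sc³⁺ (both 18 e⁻, Z=22>21); Sc³⁺ < Ca²⁺ (both 18 e⁻, Z=21>20); Ca²⁺ < K⁺ (isoelectronic, higher Z=20 is smaller); K⁺ < Cl⁻ (isoelectronic, higher Z=19 is smaller); Cl⁻ < I⁻ (same group, 2 shells fewer).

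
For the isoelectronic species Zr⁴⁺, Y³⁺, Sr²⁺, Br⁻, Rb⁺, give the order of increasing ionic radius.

Isoelectronic series (36 e⁻ each). Size is set by nuclear charge: more protons means a smaller ion. Zr⁴⁺ (Z=40), Y³⁺ (Z=39), Sr²⁺ (Z=38), Rb⁺ (Z=37), Br⁻ (Z=35).

Zr⁴⁺ < Y³⁺ < Sr²⁺ < Rb⁺ < Br⁻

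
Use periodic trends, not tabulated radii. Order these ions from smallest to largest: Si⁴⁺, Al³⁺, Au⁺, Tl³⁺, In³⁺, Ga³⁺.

Si⁴⁺ < Al³⁺ < Ga³⁺ < In³⁺ < Tl³⁺ < Au⁺

Electron counts and nuclear charges: Si⁴⁺: 10 e⁻, Z=14, Al³⁺: 10 e⁻, Z=13, Ga³⁺: 28 e⁻, Z=31, In³⁺: 46 e⁻, Z=49, Tl³⁺: 78 e⁻, Z=81, Au⁺: 78 e⁻, Z=79. Si⁴⁺ < Al³⁺ (both 10 e⁻, Z=14>13); Al³⁺ < Ga³⁺ (same group, period 3 vs 4); Ga³⁺ < In³⁺ (same group, 1 shell fewer); In³⁺ < Tl³⁺ (same group, 1 shell fewer); Tl³⁺ < Au⁺ (isoelectronic, higher Z=81 is smaller).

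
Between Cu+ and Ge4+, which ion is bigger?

These species are isoelectronic with 28 electrons. The only difference is the number of protons: Ge4+ (Z=32), Cu+ (Z=29). The strongest nuclear pull (Ge4+) gives the smallest ion.

Cu+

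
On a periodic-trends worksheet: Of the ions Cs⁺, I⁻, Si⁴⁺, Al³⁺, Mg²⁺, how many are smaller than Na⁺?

3

Electron counts and nuclear charges: Si⁴⁺ has 10 e⁻ (Z=14), Al³⁺ has 10 e⁻ (Z=13), Mg²⁺ has 10 e⁻ (Z=12), Na⁺ has 10 e⁻ (Z=11), Cs⁺ has 54 e⁻ (Z=55), I⁻ has 54 e⁻ (Z=53). Si⁴⁺ < Al³⁺ (both 10 e⁻, Z=14>13); Al³⁺ < Mg²⁺ (isoelectronic, higher Z=13 is smaller); Mg²⁺ < Na⁺ (both 10 e⁻, Z=12>11); Na⁺ < Cs⁺ (same group, period 3 vs 6); Cs⁺ < I⁻ (isoelectronic, higher Z=55 is smaller).
Relative to Na⁺, the ions that are smaller are Si⁴⁺, Al³⁺, Mg²⁺. So 3 are smaller.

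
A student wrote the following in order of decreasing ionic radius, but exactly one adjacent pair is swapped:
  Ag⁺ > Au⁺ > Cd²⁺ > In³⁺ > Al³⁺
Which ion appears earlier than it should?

Ag⁺

Scanning neighbour by neighbour, only Ag⁺/Au⁺ violates a trend: both in group 11 with the same charge; Ag⁺ (period 5) has the smaller radius. That makes Ag⁺ the one sitting a position early relative to where it belongs.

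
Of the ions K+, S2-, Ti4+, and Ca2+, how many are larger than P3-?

0

Each ion has 18 electrons. The ranking follows nuclear charge in reverse — greater Z gives a smaller radius. Ti4+ (Z=22), Ca2+ (Z=20), K+ (Z=19), S2- (Z=16), P3- (Z=15).
Relative to P3-, the ions that are larger are none. Count: 0.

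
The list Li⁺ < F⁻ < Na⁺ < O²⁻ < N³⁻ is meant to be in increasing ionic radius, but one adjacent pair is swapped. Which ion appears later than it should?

Na⁺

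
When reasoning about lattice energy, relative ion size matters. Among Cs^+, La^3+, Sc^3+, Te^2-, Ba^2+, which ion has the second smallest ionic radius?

Work out protons and electrons: Sc^3+ (Z=21, 18 e⁻), La^3+ (Z=57, 54 e⁻), Ba^2+ (Z=56, 54 e⁻), Cs^+ (Z=55, 54 e⁻), Te^2- (Z=52, 54 e⁻). Sc^3+ < La^3+ (same group, 2 shells fewer); La^3+ < Ba^2+ (both 54 e⁻, Z=57>56); Ba^2+ < Cs^+ (both 54 e⁻, Z=56>55); Cs^+ < Te^2- (both 54 e⁻, Z=55>52).
That gives Sc^3+ < La^3+ < Ba^2+ < Cs^+ < Te^2-. From the smallest end, number 2 is La^3+.

La^3+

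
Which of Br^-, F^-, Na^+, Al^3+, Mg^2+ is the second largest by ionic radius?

Tabulating Z and e⁻: Al^3+: 10 e⁻, Z=13, Mg^2+: 10 e⁻, Z=12, Na^+: 10 e⁻, Z=11, F^-: 10 e⁻, Z=9, Br^-: 36 e⁻, Z=35. Al^3+ < Mg^2+ (both 10 e⁻, Z=13>12); Mg^2+ < Na^+ (both 10 e⁻, Z=12>11); Na^+ < F^- (isoelectronic, higher Z=11 is smaller); F^- < Br^- (same group, 2 shells fewer).
Full ascending order: Al^3+ < Mg^2+ < Na^+ < F^- < Br^-. Counting from the largest, position 2 is F^-.

F^-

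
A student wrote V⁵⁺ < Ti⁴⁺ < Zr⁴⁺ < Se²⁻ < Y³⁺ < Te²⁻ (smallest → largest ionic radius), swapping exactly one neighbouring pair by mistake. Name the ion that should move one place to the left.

Scanning neighbour by neighbour, only Se²⁻/Y³⁺ violates a trend: they are isoelectronic (36 e⁻) and Y has more protons than Se (39 vs 34), making Y³⁺ smaller. That makes Y³⁺ the one sitting a position late relative to where it belongs.

Y³⁺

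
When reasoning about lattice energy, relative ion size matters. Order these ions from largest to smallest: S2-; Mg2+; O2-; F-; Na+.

Tabulating Z and e⁻: Mg2+ (Z=12, 10 e⁻), Na+ (Z=11, 10 e⁻), F- (Z=9, 10 e⁻), O2- (Z=8, 10 e⁻), S2- (Z=16, 18 e⁻). Mg2+ < Na+ (both 10 e⁻, Z=12>11); Na+ < F- (both 10 e⁻, Z=11>9); F- < O2- (both 10 e⁻, Z=9>8); O2- < S2- (same group, 1 shell fewer).

S2- > O2- > F- > Na+ > Mg2+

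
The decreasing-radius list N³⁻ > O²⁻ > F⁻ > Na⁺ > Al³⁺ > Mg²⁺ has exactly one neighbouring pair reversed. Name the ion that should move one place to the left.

Compare adjacent ions: Al³⁺ and Mg²⁺ share 10 electrons; the higher nuclear charge on Al (Z=13) contracts it more, so Al³⁺ < Mg²⁺ — yet in this decreasing list Al³⁺ sits before Mg²⁺. Nothing else is reversed, so Mg²⁺ should move one place to the left.

Mg²⁺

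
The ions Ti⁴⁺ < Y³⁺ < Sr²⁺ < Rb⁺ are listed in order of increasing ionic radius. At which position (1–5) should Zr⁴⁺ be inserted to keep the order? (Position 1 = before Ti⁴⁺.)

2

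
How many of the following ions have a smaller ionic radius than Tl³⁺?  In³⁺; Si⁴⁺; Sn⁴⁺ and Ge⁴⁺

4

Tabulating Z and e⁻: Si⁴⁺ has 10 e⁻ (Z=14), Ge⁴⁺ has 28 e⁻ (Z=32), Sn⁴⁺ has 46 e⁻ (Z=50), In³⁺ has 46 e⁻ (Z=49), Tl³⁺ has 78 e⁻ (Z=81). Si⁴⁺ < Ge⁴⁺ (same group, 1 shell fewer); Ge⁴⁺ < Sn⁴⁺ (same group, period 4 vs 5); Sn⁴⁺ < In³⁺ (isoelectronic, higher Z=50 is smaller); In³⁺ < Tl³⁺ (same group, 1 shell fewer).
Placing each against Tl³⁺: smaller — Si⁴⁺, Ge⁴⁺, Sn⁴⁺, In³⁺; larger — none. That's 4.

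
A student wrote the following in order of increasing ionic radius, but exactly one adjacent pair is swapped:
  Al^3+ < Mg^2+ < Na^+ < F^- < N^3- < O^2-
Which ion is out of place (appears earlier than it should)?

N^3-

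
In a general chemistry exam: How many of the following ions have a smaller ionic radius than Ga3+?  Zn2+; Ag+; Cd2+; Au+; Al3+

Tabulating Z and e⁻: Al3+: 10 e⁻, Z=13, Ga3+: 28 e⁻, Z=31, Zn2+: 28 e⁻, Z=30, Cd2+: 46 e⁻, Z=48, Ag+: 46 e⁻, Z=47, Au+: 78 e⁻, Z=79. Al3+ < Ga3+ (same group, period 3 vs 4); Ga3+ < Zn2+ (both 28 e⁻, Z=31>30); Zn2+ < Cd2+ (same group, period 4 vs 5); Cd2+ < Ag+ (isoelectronic, higher Z=48 is smaller); Ag+ < Au+ (same group, 1 shell fewer).
Overall: Al3+ < Ga3+ < Zn2+ < Cd2+ < Ag+ < Au+. Ga3+ has 1 below it and 4 above. So 1 is smaller.

1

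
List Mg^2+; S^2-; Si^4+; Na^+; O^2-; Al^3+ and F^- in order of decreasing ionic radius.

Tabulating Z and e⁻: Si^4+ has 10 e⁻ (Z=14), Al^3+ has 10 e⁻ (Z=13), Mg^2+ has 10 e⁻ (Z=12), Na^+ has 10 e⁻ (Z=11), F^- has 10 e⁻ (Z=9), O^2- has 10 e⁻ (Z=8), S^2- has 18 e⁻ (Z=16). Si^4+ < Al^3+ (isoelectronic, higher Z=14 is smaller); Al^3+ < Mg^2+ (both 10 e⁻, Z=13>12); Mg^2+ < Na^+ (both 10 e⁻, Z=12>11); Na^+ < F^- (both 10 e⁻, Z=11>9); F^- < O^2- (isoelectronic, higher Z=9 is smaller); O^2- < S^2- (same group, 1 shell fewer).

S^2- > O^2- > F^- > Na^+ > Mg^2+ > Al^3+ > Si^4+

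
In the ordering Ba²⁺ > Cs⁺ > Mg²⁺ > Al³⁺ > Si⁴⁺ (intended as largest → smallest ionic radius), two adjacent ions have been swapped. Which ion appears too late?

Check each adjacent pair. Ba²⁺ and Cs⁺ are reversed: both have 54 electrons but Z(Ba)=56 > Z(Cs)=55, so Ba²⁺ should be the smaller of the two. No other neighbouring pair contradicts the periodic trends, so Cs⁺ is the ion listed too late.

Cs⁺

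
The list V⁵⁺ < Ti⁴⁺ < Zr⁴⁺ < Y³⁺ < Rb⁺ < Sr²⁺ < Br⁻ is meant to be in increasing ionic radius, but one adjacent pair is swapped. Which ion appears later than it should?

Sr²⁺

Check each adjacent pair. Rb⁺ and Sr²⁺ are reversed: both have 36 electrons but Z(Sr)=38 > Z(Rb)=37, so Sr²⁺ should be the smaller of the two. No other neighbouring pair contradicts the periodic trends, so Sr²⁺ is the ion listed too late.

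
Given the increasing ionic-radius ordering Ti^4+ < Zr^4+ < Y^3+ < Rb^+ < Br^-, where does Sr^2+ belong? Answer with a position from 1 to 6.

4

Electron counts and nuclear charges: Ti^4+ has 18 e⁻ (Z=22), Zr^4+ has 36 e⁻ (Z=40), Y^3+ has 36 e⁻ (Z=39), Sr^2+ has 36 e⁻ (Z=38), Rb^+ has 36 e⁻ (Z=37), Br^- has 36 e⁻ (Z=35). Ti^4+ < Zr^4+ (same group, 1 shell fewer); Zr^4+ < Y^3+ (isoelectronic, higher Z=40 is smaller); Y^3+ < Sr^2+ (isoelectronic, higher Z=39 is smaller); Sr^2+ < Rb^+ (isoelectronic, higher Z=38 is smaller); Rb^+ < Br^- (both 36 e⁻, Z=37>35).
The complete sequence is Ti^4+ < Zr^4+ < Y^3+ < Sr^2+ < Rb^+ < Br^-. Sr^2+ sits at position 4.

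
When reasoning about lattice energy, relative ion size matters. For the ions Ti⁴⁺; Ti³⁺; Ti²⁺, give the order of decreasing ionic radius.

Ti²⁺ > Ti³⁺ > Ti⁴⁺

These are all Ti ions. Removing more electrons (higher positive charge) pulls the remaining electrons in closer, so Ti⁴⁺ is smallest and Ti²⁺ is largest.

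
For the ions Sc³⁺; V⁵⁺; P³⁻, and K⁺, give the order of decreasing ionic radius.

P³⁻ > K⁺ > Sc³⁺ > V⁵⁺

Each ion has 18 electrons. The ranking follows nuclear charge in reverse — greater Z gives a smaller radius. V⁵⁺ (Z=23), Sc³⁺ (Z=21), K⁺ (Z=19), P³⁻ (Z=15).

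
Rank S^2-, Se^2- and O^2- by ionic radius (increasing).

These ions sit in one column with identical charge. Each step down the periodic table adds a principal shell, increasing the radius.

O^2- < S^2- < Se^2-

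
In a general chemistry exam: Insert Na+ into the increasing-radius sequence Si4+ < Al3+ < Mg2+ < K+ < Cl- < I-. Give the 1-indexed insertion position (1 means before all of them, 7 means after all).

4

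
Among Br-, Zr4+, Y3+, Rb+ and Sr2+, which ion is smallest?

Isoelectronic series (36 e⁻ each). Size is set by nuclear charge: more protons means a smaller ion. Zr4+ (Z=40), Y3+ (Z=39), Sr2+ (Z=38), Rb+ (Z=37), Br- (Z=35).

Zr4+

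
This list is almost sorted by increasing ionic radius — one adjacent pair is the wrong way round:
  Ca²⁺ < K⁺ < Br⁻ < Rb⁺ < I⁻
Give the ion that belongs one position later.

Br⁻

The pair Br⁻, Rb⁺ is the wrong way round — Rb⁺ and Br⁻ share 36 electrons; the higher nuclear charge on Rb (Z=37) contracts it more, so Rb⁺ < Br⁻. All other adjacent pairs agree with periodic trends, so Br⁻ is the misplaced ion.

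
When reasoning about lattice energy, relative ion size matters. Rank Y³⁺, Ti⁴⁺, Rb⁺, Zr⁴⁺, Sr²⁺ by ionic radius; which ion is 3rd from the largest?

Y³⁺

Work out protons and electrons: Ti⁴⁺: 18 e⁻, Z=22, Zr⁴⁺: 36 e⁻, Z=40, Y³⁺: 36 e⁻, Z=39, Sr²⁺: 36 e⁻, Z=38, Rb⁺: 36 e⁻, Z=37. Ti⁴⁺ < Zr⁴⁺ (same group, 1 shell fewer); Zr⁴⁺ < Y³⁺ (isoelectronic, higher Z=40 is smaller); Y³⁺ < Sr²⁺ (both 36 e⁻, Z=39>38); Sr²⁺ < Rb⁺ (both 36 e⁻, Z=38>37).
Ordering: Ti⁴⁺ < Zr⁴⁺ < Y³⁺ < Sr²⁺ < Rb⁺. The 3rd largest is Y³⁺.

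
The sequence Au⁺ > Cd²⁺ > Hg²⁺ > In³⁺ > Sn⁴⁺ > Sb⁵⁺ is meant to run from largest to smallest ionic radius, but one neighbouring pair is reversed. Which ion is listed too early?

Compare adjacent ions: both in group 12 with the same charge; Cd²⁺ (period 5) has the smaller radius — yet in this decreasing list Cd²⁺ sits before Hg²⁺. Nothing else is reversed, so Cd²⁺ should move one place to the right.

Cd²⁺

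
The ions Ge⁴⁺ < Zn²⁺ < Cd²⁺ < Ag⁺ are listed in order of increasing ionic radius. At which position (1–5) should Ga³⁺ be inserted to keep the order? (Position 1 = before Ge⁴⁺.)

Ge⁴⁺ has 28 e⁻ (Z=32), Ga³⁺ has 28 e⁻ (Z=31), Zn²⁺ has 28 e⁻ (Z=30), Cd²⁺ has 46 e⁻ (Z=48), Ag⁺ has 46 e⁻ (Z=47). Ge⁴⁺ < Ga³⁺ (isoelectronic, higher Z=32 is smaller); Ga³⁺ < Zn²⁺ (both 28 e⁻, Z=31>30); Zn²⁺ < Cd²⁺ (same group, 1 shell fewer); Cd²⁺ < Ag⁺ (isoelectronic, higher Z=48 is smaller).
Merged order: Ge⁴⁺ < Ga³⁺ < Zn²⁺ < Cd²⁺ < Ag⁺ — Ga³⁺ is number 2.

2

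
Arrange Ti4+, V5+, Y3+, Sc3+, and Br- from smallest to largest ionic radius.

V5+ < Ti4+ < Sc3+ < Y3+ < Br-

Work out protons and electrons: V5+ has 18 e⁻ (Z=23), Ti4+ has 18 e⁻ (Z=22), Sc3+ has 18 e⁻ (Z=21), Y3+ has 36 e⁻ (Z=39), Br- has 36 e⁻ (Z=35). V5+ < Ti4+ (both 18 e⁻, Z=23>22); Ti4+ < Sc3+ (both 18 e⁻, Z=22>21); Sc3+ < Y3+ (same group, period 4 vs 5); Y3+ < Br- (both 36 e⁻, Z=39>35).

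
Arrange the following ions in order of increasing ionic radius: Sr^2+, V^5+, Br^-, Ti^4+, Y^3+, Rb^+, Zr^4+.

V^5+ < Ti^4+ < Zr^4+ < Y^3+ < Sr^2+ < Rb^+ < Br^-

Electron counts and nuclear charges: V^5+ (Z=23, 18 e⁻), Ti^4+ (Z=22, 18 e⁻), Zr^4+ (Z=40, 36 e⁻), Y^3+ (Z=39, 36 e⁻), Sr^2+ (Z=38, 36 e⁻), Rb^+ (Z=37, 36 e⁻), Br^- (Z=35, 36 e⁻). V^5+ < Ti^4+ (isoelectronic, higher Z=23 is smaller); Ti^4+ < Zr^4+ (same group, 1 shell fewer); Zr^4+ < Y^3+ (isoelectronic, higher Z=40 is smaller); Y^3+ < Sr^2+ (both 36 e⁻, Z=39>38); Sr^2+ < Rb^+ (isoelectronic, higher Z=38 is smaller); Rb^+ < Br^- (isoelectronic, higher Z=37 is smaller).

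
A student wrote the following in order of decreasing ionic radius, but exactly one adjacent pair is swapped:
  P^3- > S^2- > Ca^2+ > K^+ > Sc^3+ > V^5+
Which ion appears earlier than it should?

Scanning neighbour by neighbour, only Ca^2+/K^+ violates a trend: Ca^2+ and K^+ share 18 electrons; the higher nuclear charge on Ca (Z=20) contracts it more, so Ca^2+ < K^+. That makes Ca^2+ the one sitting a position early relative to where it belongs.

Ca^2+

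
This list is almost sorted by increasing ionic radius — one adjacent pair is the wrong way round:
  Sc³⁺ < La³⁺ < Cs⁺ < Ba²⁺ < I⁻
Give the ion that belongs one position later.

Cs⁺

The pair Cs⁺, Ba²⁺ is the wrong way round — both have 54 electrons but Z(Ba)=56 > Z(Cs)=55, so Ba²⁺ should be the smaller of the two. All other adjacent pairs agree with periodic trends, so Cs⁺ is the misplaced ion.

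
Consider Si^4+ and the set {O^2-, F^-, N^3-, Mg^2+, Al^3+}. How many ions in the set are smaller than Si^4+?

All of these have 10 electrons (isoelectronic). With the same electron cloud, the ion with the most protons pulls it in tightest. Nuclear charges: Si^4+ (Z=14), Al^3+ (Z=13), Mg^2+ (Z=12), F^- (Z=9), O^2- (Z=8), N^3- (Z=7). Highest Z is smallest.
Relative to Si^4+, the ions that are smaller are none. So 0 are smaller.

0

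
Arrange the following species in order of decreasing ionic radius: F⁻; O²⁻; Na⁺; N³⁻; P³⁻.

Na⁺: 10 e⁻, Z=11, F⁻: 10 e⁻, Z=9, O²⁻: 10 e⁻, Z=8, N³⁻: 10 e⁻, Z=7, P³⁻: 18 e⁻, Z=15. Na⁺ < F⁻ (isoelectronic, higher Z=11 is smaller); F⁻ < O²⁻ (both 10 e⁻, Z=9>8); O²⁻ < N³⁻ (isoelectronic, higher Z=8 is smaller); N³⁻ < P³⁻ (same group, 1 shell fewer).

P³⁻ > N³⁻ > O²⁻ > F⁻ > Na⁺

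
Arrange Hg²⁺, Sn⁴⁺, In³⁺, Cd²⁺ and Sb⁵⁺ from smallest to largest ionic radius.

Tabulating Z and e⁻: Sb⁵⁺ has 46 e⁻ (Z=51), Sn⁴⁺ has 46 e⁻ (Z=50), In³⁺ has 46 e⁻ (Z=49), Cd²⁺ has 46 e⁻ (Z=48), Hg²⁺ has 78 e⁻ (Z=80). Sb⁵⁺ < Sn⁴⁺ (isoelectronic, higher Z=51 is smaller); Sn⁴⁺ < In³⁺ (both 46 e⁻, Z=50>49); In³⁺ < Cd²⁺ (both 46 e⁻, Z=49>48); Cd²⁺ < Hg²⁺ (same group, 1 shell fewer).

Sb⁵⁺ < Sn⁴⁺ < In³⁺ < Cd²⁺ < Hg²⁺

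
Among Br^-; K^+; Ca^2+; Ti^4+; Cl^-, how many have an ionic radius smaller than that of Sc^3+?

Electron counts and nuclear charges: Ti^4+ (Z=22, 18 e⁻), Sc^3+ (Z=21, 18 e⁻), Ca^2+ (Z=20, 18 e⁻), K^+ (Z=19, 18 e⁻), Cl^- (Z=17, 18 e⁻), Br^- (Z=35, 36 e⁻). Ti^4+ < Sc^3+ (isoelectronic, higher Z=22 is smaller); Sc^3+ < Ca^2+ (isoelectronic, higher Z=21 is smaller); Ca^2+ < K^+ (both 18 e⁻, Z=20>19); K^+ < Cl^- (isoelectronic, higher Z=19 is smaller); Cl^- < Br^- (same group, period 3 vs 4).
Placing each against Sc^3+: smaller — Ti^4+; larger — Ca^2+, K^+, Cl^-, Br^-. So 1 is smaller.

1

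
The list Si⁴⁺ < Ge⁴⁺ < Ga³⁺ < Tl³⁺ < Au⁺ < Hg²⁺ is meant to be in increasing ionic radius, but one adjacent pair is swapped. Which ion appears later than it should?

Hg²⁺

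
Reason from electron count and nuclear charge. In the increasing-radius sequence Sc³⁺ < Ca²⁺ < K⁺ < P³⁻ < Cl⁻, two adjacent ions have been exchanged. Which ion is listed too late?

Check each adjacent pair. P³⁻ and Cl⁻ are reversed: they are isoelectronic (18 e⁻) and Cl has more protons than P (17 vs 15), making Cl⁻ smaller. No other neighbouring pair contradicts the periodic trends, so Cl⁻ is the ion listed too late.

Cl⁻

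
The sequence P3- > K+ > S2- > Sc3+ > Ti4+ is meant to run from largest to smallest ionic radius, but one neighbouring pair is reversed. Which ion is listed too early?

Check each adjacent pair. K+ and S2- are reversed: both have 18 electrons but Z(K)=19 > Z(S)=16, so K+ should be the smaller of the two. No other neighbouring pair contradicts the periodic trends, so K+ is the ion listed too early.

K+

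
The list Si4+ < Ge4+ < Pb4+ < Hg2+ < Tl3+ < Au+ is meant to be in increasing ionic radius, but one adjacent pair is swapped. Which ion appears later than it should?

Scanning neighbour by neighbour, only Hg2+/Tl3+ violates a trend: they are isoelectronic (78 e⁻) and Tl has more protons than Hg (81 vs 80), making Tl3+ smaller. That makes Tl3+ the one sitting a position late relative to where it belongs.

Tl3+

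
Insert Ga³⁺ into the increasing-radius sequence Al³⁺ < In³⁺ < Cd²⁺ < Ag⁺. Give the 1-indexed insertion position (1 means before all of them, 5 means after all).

First list Z and electron count for each: Al³⁺ (Z=13, 10 e⁻), Ga³⁺ (Z=31, 28 e⁻), In³⁺ (Z=49, 46 e⁻), Cd²⁺ (Z=48, 46 e⁻), Ag⁺ (Z=47, 46 e⁻). Al³⁺ < Ga³⁺ (same group, period 3 vs 4); Ga³⁺ < In³⁺ (same group, period 4 vs 5); In³⁺ < Cd²⁺ (both 46 e⁻, Z=49>48); Cd²⁺ < Ag⁺ (both 46 e⁻, Z=48>47).
Merged order: Al³⁺ < Ga³⁺ < In³⁺ < Cd²⁺ < Ag⁺ — Ga³⁺ is number 2.

2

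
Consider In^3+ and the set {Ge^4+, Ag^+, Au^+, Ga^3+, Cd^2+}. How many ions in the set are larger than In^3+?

3

Work out protons and electrons: Ge^4+ (Z=32, 28 e⁻), Ga^3+ (Z=31, 28 e⁻), In^3+ (Z=49, 46 e⁻), Cd^2+ (Z=48, 46 e⁻), Ag^+ (Z=47, 46 e⁻), Au^+ (Z=79, 78 e⁻). Ge^4+ < Ga^3+ (isoelectronic, higher Z=32 is smaller); Ga^3+ < In^3+ (same group, 1 shell fewer); In^3+ < Cd^2+ (isoelectronic, higher Z=49 is smaller); Cd^2+ < Ag^+ (isoelectronic, higher Z=48 is smaller); Ag^+ < Au^+ (same group, period 5 vs 6).
Relative to In^3+, the ions that are larger are Cd^2+, Ag^+, Au^+. That's 3.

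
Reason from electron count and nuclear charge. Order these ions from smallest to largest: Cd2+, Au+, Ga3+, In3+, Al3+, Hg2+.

Work out protons and electrons: Al3+: 10 e⁻, Z=13, Ga3+: 28 e⁻, Z=31, In3+: 46 e⁻, Z=49, Cd2+: 46 e⁻, Z=48, Hg2+: 78 e⁻, Z=80, Au+: 78 e⁻, Z=79. Al3+ < Ga3+ (same group, period 3 vs 4); Ga3+ < In3+ (same group, period 4 vs 5); In3+ < Cd2+ (isoelectronic, higher Z=49 is smaller); Cd2+ < Hg2+ (same group, period 5 vs 6); Hg2+ < Au+ (isoelectronic, higher Z=80 is smaller).

Al3+ < Ga3+ < In3+ < Cd2+ < Hg2+ < Au+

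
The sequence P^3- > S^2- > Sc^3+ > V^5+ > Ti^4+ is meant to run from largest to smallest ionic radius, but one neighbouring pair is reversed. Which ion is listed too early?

V^5+

Scanning neighbour by neighbour, only V^5+/Ti^4+ violates a trend: they are isoelectronic (18 e⁻) and V has more protons than Ti (23 vs 22), making V^5+ smaller. That makes V^5+ the one sitting a position early relative to where it belongs.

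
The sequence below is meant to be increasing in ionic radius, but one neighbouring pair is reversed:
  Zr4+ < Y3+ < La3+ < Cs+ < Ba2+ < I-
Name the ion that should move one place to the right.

Compare adjacent ions: Ba2+ and Cs+ share 54 electrons; the higher nuclear charge on Ba (Z=56) contracts it more, so Ba2+ < Cs+ — yet in this increasing list Cs+ sits before Ba2+. Nothing else is reversed, so Cs+ should move one place to the right.

Cs+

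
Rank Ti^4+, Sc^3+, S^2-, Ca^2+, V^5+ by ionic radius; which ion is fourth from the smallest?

These species are isoelectronic with 18 electrons. The only difference is the number of protons: V^5+ (Z=23), Ti^4+ (Z=22), Sc^3+ (Z=21), Ca^2+ (Z=20), S^2- (Z=16). The strongest nuclear pull (V^5+) gives the smallest ion.
That gives V^5+ < Ti^4+ < Sc^3+ < Ca^2+ < S^2-. From the smallest end, number 4 is Ca^2+.

Ca^2+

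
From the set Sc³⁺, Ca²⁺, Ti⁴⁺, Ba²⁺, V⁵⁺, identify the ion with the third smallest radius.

Sc³⁺

Electron counts and nuclear charges: V⁵⁺ has 18 e⁻ (Z=23), Ti⁴⁺ has 18 e⁻ (Z=22), Sc³⁺ has 18 e⁻ (Z=21), Ca²⁺ has 18 e⁻ (Z=20), Ba²⁺ has 54 e⁻ (Z=56). V⁵⁺ < Ti⁴⁺ (both 18 e⁻, Z=23>22); Ti⁴⁺ < Sc³⁺ (isoelectronic, higher Z=22 is smaller); Sc³⁺ < Ca²⁺ (isoelectronic, higher Z=21 is smaller); Ca²⁺ < Ba²⁺ (same group, period 4 vs 6).
Ordering: V⁵⁺ < Ti⁴⁺ < Sc³⁺ < Ca²⁺ < Ba²⁺. The third smallest is Sc³⁺.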